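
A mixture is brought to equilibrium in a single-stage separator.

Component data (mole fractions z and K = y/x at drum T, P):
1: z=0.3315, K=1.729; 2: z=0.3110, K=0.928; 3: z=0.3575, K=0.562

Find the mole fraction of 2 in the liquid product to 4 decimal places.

x_2 = 0.3173

Rachford–Rice: g(ψ) = Σ zᵢ(Kᵢ−1)/(1+ψ(Kᵢ−1)) = 0.
Feasibility: ΣzᵢKᵢ = 1.0627, Σzᵢ/Kᵢ = 1.1630 — both > 1, two phases present.
Newton–Raphson from ψ = 0.55:
  ψ = 0.5500: g = -0.05709, g' = -0.2105 → ψ = 0.2788
  ψ = 0.2788: g = -0.00038, g' = -0.2124 → ψ = 0.2770
Converged at ψ = 0.2770.
Compositions from xᵢ = zᵢ/(1+ψ(Kᵢ−1)), yᵢ = Kᵢxᵢ:
  1: x = 0.2758, y = 0.4769
  2: x = 0.3173, y = 0.2945
  3: x = 0.4069, y = 0.2287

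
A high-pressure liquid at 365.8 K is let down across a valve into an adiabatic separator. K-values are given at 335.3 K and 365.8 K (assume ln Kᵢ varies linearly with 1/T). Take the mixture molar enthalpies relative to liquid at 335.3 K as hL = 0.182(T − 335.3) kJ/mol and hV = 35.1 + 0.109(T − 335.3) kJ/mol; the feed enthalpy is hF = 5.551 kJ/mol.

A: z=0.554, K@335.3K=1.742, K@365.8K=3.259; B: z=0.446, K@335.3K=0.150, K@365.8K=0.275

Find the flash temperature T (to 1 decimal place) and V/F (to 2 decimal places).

T = 338.3 K, V/F = 0.14

Adiabatic flash: solve Rachford–Rice at each trial T, then check hF = ψ·hV(T) + (1−ψ)·hL(T).
  T = 335.3 K: K = (1.742, 0.150), RR gives ψ = 0.051, H_out = 1.779 kJ/mol
  T = 365.8 K: K = (3.259, 0.275), RR gives ψ = 0.567, H_out = 24.181 kJ/mol
  T = 350.6 K: K = (2.418, 0.206), RR gives ψ = 0.383, H_out = 15.806 kJ/mol
  T = 343.0 K: K = (2.062, 0.177), RR gives ψ = 0.253, H_out = 10.134 kJ/mol
  T = 339.1 K: K = (1.895, 0.163), RR gives ψ = 0.163, H_out = 6.380 kJ/mol
  T = 337.2 K: K = (1.817, 0.156), RR gives ψ = 0.111, H_out = 4.224 kJ/mol
  T = 338.1 K: K = (1.854, 0.159), RR gives ψ = 0.137, H_out = 5.277 kJ/mol
Linear interpolation between T = 338.1 (H_out = 5.277) and T = 339.1 (H_out = 6.380) on hF = 5.551 gives T ≈ 338.3 K, at which ψ = 0.14.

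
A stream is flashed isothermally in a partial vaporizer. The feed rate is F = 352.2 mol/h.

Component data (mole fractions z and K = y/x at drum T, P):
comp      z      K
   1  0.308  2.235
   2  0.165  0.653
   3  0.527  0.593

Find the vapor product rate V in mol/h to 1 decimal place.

Rachford–Rice: g(ψ) = Σ zᵢ(Kᵢ−1)/(1+ψ(Kᵢ−1)) = 0.
g(0) = ΣzᵢKᵢ − 1 = 0.109 and g(1) = 1 − Σzᵢ/Kᵢ = -0.279, so a root lies in (0, 1).
Newton iteration, ψ⁰ = 0.36:
  ψ = 0.360: g = -0.0534, g' = -0.371 → ψ = 0.216
  ψ = 0.216: g = 0.0032, g' = -0.421 → ψ = 0.224
Converged at ψ = 0.224.
Then V = ψ·F = 0.2237·352.2 = 78.8 mol/h and L = F − V = 273.4 mol/h.

V = 78.8 mol/h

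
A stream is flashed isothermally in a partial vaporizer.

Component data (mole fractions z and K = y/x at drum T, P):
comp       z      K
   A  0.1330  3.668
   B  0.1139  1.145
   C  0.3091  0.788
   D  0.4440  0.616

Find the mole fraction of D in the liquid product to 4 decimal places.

Rachford–Rice: g(ψ) = Σ zᵢ(Kᵢ−1)/(1+ψ(Kᵢ−1)) = 0.
g(0) = ΣzᵢKᵢ − 1 = 0.1353 and g(1) = 1 − Σzᵢ/Kᵢ = -0.2488, so a root lies in (0, 1).
Newton iteration, ψ⁰ = 0.52:
  ψ = 0.5200: g = -0.12269, g' = -0.2879 → ψ = 0.0939
  ψ = 0.0939: g = 0.05631, g' = -0.6926 → ψ = 0.1752
  ψ = 0.1752: g = 0.00707, g' = -0.5322 → ψ = 0.1885
  ψ = 0.1885: g = 0.00013, g' = -0.5126 → ψ = 0.1887
Converged at ψ = 0.1887.
Compositions from xᵢ = zᵢ/(1+ψ(Kᵢ−1)), yᵢ = Kᵢxᵢ:
  A: x = 0.0885, y = 0.3245
  B: x = 0.1109, y = 0.1269
  C: x = 0.3220, y = 0.2537
  D: x = 0.4787, y = 0.2949

x_D = 0.4787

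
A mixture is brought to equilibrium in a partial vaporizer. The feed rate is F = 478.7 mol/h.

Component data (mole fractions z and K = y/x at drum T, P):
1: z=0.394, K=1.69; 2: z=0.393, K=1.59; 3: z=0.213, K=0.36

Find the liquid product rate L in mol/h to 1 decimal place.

L = 49.7 mol/h

Newton–Raphson from V/F = 0.5:
  V/F = 0.500: g = 0.1807, g' = -0.374 → V/F = 0.983
  V/F = 0.983: g = -0.0590, g' = -0.756 → V/F = 0.905
  V/F = 0.905: g = -0.0056, g' = -0.622 → V/F = 0.896
Converged at V/F = 0.896.
Then V = V/F·F = 0.8962·478.7 = 429.0 mol/h and L = F − V = 49.7 mol/h.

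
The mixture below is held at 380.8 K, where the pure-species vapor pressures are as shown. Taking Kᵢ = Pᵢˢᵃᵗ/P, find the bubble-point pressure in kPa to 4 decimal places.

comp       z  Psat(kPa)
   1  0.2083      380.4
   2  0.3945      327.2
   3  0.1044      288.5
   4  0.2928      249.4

At the bubble point ψ → 0, so ΣzᵢKᵢ = 1 with Kᵢ = Pᵢˢᵃᵗ/P ⇒ P = ΣzᵢPᵢˢᵃᵗ.
P = 0.2083·380.4 + 0.3945·327.2 + 0.1044·288.5 + 0.2928·249.4 = 311.4614 kPa

Pbub = 311.4614 kPa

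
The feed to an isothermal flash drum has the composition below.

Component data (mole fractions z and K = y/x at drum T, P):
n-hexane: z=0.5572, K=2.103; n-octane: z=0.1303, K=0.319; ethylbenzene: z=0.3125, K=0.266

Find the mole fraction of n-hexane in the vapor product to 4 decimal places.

y_n-hexane = 0.8297

Rachford–Rice: g(ψ) = Σ zᵢ(Kᵢ−1)/(1+ψ(Kᵢ−1)) = 0.
g(0) = ΣzᵢKᵢ − 1 = 0.2965 and g(1) = 1 − Σzᵢ/Kᵢ = -0.8482, so a root lies in (0, 1).
Iterate (Newton) starting at ψ = 0.66:
  ψ = 0.6600: g = -0.25041, g' = -1.0598 → ψ = 0.4237
  ψ = 0.4237: g = -0.03880, g' = -0.7889 → ψ = 0.3745
  ψ = 0.3745: g = -0.00054, g' = -0.7686 → ψ = 0.3738
Converged at ψ = 0.3738.
Compositions from xᵢ = zᵢ/(1+ψ(Kᵢ−1)), yᵢ = Kᵢxᵢ:
  n-hexane: x = 0.3945, y = 0.8297
  n-octane: x = 0.1748, y = 0.0558
  ethylbenzene: x = 0.4307, y = 0.1146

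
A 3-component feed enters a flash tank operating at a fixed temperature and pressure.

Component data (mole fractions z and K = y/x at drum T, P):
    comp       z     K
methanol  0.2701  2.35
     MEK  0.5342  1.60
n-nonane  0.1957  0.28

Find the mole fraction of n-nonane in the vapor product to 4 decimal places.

y_n-nonane = 0.1470

Rachford–Rice: g(V/F) = Σ zᵢ(Kᵢ−1)/(1+V/F(Kᵢ−1)) = 0.
Check two-phase: ΣzᵢKᵢ = 1.5443 > 1 and Σzᵢ/Kᵢ = 1.1477 > 1, so g(0) = 0.5443 > 0 and g(1) = -0.1477 < 0.
Newton–Raphson from V/F = 0.5:
  V/F = 0.5000: g = 0.24408, g' = -0.5369 → V/F = 0.9546
  V/F = 0.9546: g = -0.08750, g' = -1.2093 → V/F = 0.8822
  V/F = 0.8822: g = -0.01026, g' = -0.9471 → V/F = 0.8714
  V/F = 0.8714: g = -0.00016, g' = -0.9177 → V/F = 0.8712
Converged at V/F = 0.8712.
Compositions from xᵢ = zᵢ/(1+V/F(Kᵢ−1)), yᵢ = Kᵢxᵢ:
  methanol: x = 0.1241, y = 0.2917
  MEK: x = 0.3508, y = 0.5613
  n-nonane: x = 0.5251, y = 0.1470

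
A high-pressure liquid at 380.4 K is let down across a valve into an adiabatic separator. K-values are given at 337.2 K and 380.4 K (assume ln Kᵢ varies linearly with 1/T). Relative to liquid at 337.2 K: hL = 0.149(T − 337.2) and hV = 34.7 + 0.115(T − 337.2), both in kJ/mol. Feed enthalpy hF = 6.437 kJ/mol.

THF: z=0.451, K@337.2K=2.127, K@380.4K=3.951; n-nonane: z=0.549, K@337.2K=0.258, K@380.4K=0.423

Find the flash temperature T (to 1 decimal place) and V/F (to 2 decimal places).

Adiabatic flash: solve Rachford–Rice at each trial T, then check hF = ψ·hV(T) + (1−ψ)·hL(T).
  T = 337.2 K: K = (2.127, 0.258), RR gives ψ = 0.121, H_out = 4.188 kJ/mol
  T = 380.4 K: K = (3.951, 0.423), RR gives ψ = 0.596, H_out = 26.229 kJ/mol
  T = 358.8 K: K = (2.953, 0.335), RR gives ψ = 0.397, H_out = 16.719 kJ/mol
  T = 348.0 K: K = (2.519, 0.295), RR gives ψ = 0.279, H_out = 11.176 kJ/mol
  T = 342.6 K: K = (2.318, 0.276), RR gives ψ = 0.207, H_out = 7.937 kJ/mol
  T = 339.9 K: K = (2.221, 0.267), RR gives ψ = 0.166, H_out = 6.139 kJ/mol
  T = 341.2 K: K = (2.267, 0.272), RR gives ψ = 0.186, H_out = 7.022 kJ/mol
Linear interpolation between T = 339.9 (H_out = 6.139) and T = 341.2 (H_out = 7.022) on hF = 6.437 gives T ≈ 340.3 K, at which ψ = 0.17.

T = 340.3 K, V/F = 0.17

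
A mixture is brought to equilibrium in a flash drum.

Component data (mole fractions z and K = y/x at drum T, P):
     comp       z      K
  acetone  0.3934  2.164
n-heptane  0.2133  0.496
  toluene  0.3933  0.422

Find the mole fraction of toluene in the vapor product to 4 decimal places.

y_toluene = 0.1866

Newton iteration, V/F⁰ = 0.5:
  V/F = 0.5000: g = -0.17400, g' = -0.5697 → V/F = 0.1946
  V/F = 0.1946: g = -0.00198, g' = -0.5877 → V/F = 0.1912
Converged at V/F = 0.1912.
Compositions from xᵢ = zᵢ/(1+V/F(Kᵢ−1)), yᵢ = Kᵢxᵢ:
  acetone: x = 0.3218, y = 0.6963
  n-heptane: x = 0.2361, y = 0.1171
  toluene: x = 0.4422, y = 0.1866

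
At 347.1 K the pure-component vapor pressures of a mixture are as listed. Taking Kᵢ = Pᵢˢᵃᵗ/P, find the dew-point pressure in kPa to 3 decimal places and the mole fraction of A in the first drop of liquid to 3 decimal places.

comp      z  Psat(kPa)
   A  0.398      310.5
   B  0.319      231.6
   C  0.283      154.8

At the dew point ψ → 1, so Σzᵢ/Kᵢ = 1 with Kᵢ = Pᵢˢᵃᵗ/P ⇒ 1/P = Σzᵢ/Pᵢˢᵃᵗ.
1/P = 0.398/310.5 + 0.319/231.6 + 0.283/154.8 = 0.004487 ⇒ P = 222.849 kPa
xᵢ = zᵢP/Pᵢˢᵃᵗ ⇒ x_A = 0.398·222.849/310.5 = 0.286

Pdew = 222.849 kPa, x_A = 0.286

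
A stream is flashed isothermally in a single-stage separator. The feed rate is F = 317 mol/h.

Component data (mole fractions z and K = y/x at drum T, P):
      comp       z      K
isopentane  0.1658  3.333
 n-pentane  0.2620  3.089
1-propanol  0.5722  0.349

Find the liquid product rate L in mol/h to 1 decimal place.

L = 191.9 mol/h

Let β = V/F and solve Σ zᵢ(Kᵢ−1)/(1+β(Kᵢ−1)) = 0.
Feasibility: ΣzᵢKᵢ = 1.5616, Σzᵢ/Kᵢ = 1.7741 — both > 1, two phases present.
Newton iteration, β⁰ = 0.5:
  β = 0.5000: g = -0.10602, g' = -0.9988 → β = 0.3939
  β = 0.3939: g = 0.00091, g' = -1.0278 → β = 0.3947
Converged at β = 0.3947.
Then V = β·F = 0.3947·317 = 125.1 mol/h and L = F − V = 191.9 mol/h.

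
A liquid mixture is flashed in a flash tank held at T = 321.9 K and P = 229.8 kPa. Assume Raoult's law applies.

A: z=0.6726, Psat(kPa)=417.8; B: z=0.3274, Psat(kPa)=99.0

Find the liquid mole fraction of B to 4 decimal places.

x_B = 0.5897

Raoult's law: Kᵢ = Pᵢˢᵃᵗ/P = Pᵢˢᵃᵗ/229.8.
  K_A = 417.8/229.8 = 1.818103, K_B = 99.0/229.8 = 0.430809
Rachford–Rice: g(V/F) = Σ zᵢ(Kᵢ−1)/(1+V/F(Kᵢ−1)) = 0.
Feasibility: ΣzᵢKᵢ = 1.3639, Σzᵢ/Kᵢ = 1.1299 — both > 1, two phases present.
Newton–Raphson from V/F = 0.5:
  V/F = 0.5000: g = 0.13003, g' = -0.4340 → V/F = 0.7996
  V/F = 0.7996: g = -0.00937, g' = -0.5218 → V/F = 0.7817
  V/F = 0.7817: g = -0.00009, g' = -0.5117 → V/F = 0.7815
Converged at V/F = 0.7815.
Compositions from xᵢ = zᵢ/(1+V/F(Kᵢ−1)), yᵢ = Kᵢxᵢ:
  A: x = 0.4103, y = 0.7459
  B: x = 0.5897, y = 0.2541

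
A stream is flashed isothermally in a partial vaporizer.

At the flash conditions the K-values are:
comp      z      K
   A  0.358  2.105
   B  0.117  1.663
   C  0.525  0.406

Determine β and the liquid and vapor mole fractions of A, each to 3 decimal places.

Let β = V/F and solve Σ zᵢ(Kᵢ−1)/(1+β(Kᵢ−1)) = 0.
Feasibility: ΣzᵢKᵢ = 1.161, Σzᵢ/Kᵢ = 1.534 — both > 1, two phases present.
Newton iteration, β⁰ = 0.44:
  β = 0.440: g = -0.0960, g' = -0.568 → β = 0.271
  β = 0.271: g = -0.0016, g' = -0.559 → β = 0.268
Converged at β = 0.268.
Compositions from xᵢ = zᵢ/(1+β(Kᵢ−1)), yᵢ = Kᵢxᵢ:
  A: x = 0.276, y = 0.581
  B: x = 0.099, y = 0.165
  C: x = 0.625, y = 0.254

β = 0.268, x_A = 0.276, y_A = 0.581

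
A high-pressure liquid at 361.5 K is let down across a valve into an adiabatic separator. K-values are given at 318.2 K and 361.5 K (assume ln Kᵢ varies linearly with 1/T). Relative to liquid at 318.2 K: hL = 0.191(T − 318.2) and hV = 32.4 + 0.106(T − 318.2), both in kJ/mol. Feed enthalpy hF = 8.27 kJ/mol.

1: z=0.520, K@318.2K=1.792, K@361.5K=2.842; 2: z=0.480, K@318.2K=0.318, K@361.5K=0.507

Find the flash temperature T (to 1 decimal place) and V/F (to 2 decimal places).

Adiabatic flash: solve Rachford–Rice at each trial T, then check hF = ψ·hV(T) + (1−ψ)·hL(T).
  T = 318.2 K: K = (1.792, 0.318), RR gives ψ = 0.156, H_out = 5.067 kJ/mol
  T = 361.5 K: K = (2.842, 0.507), RR gives ψ = 0.794, H_out = 31.079 kJ/mol
  T = 339.9 K: K = (2.291, 0.408), RR gives ψ = 0.506, H_out = 19.615 kJ/mol
  T = 329.0 K: K = (2.033, 0.361), RR gives ψ = 0.350, H_out = 13.074 kJ/mol
  T = 323.6 K: K = (1.911, 0.339), RR gives ψ = 0.260, H_out = 9.341 kJ/mol
  T = 320.9 K: K = (1.851, 0.329), RR gives ψ = 0.210, H_out = 7.286 kJ/mol
  T = 322.2 K: K = (1.880, 0.334), RR gives ψ = 0.235, H_out = 8.294 kJ/mol
Linear interpolation between T = 320.9 (H_out = 7.286) and T = 322.2 (H_out = 8.294) on hF = 8.27 gives T ≈ 322.2 K, at which ψ = 0.23.

T = 322.2 K, V/F = 0.23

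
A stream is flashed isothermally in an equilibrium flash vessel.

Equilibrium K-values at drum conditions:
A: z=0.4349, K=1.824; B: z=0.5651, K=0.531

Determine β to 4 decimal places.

Material balance + equilibrium reduce to Σ zᵢ(Kᵢ−1)/(1+β(Kᵢ−1)) = 0.
Check two-phase: ΣzᵢKᵢ = 1.0933 > 1 and Σzᵢ/Kᵢ = 1.3027 > 1, so g(0) = 0.0933 > 0 and g(1) = -0.3027 < 0.
Iterate (Newton) starting at β = 0.5:
  β = 0.5000: g = -0.09243, g' = -0.3602 → β = 0.2434
  β = 0.2434: g = -0.00070, g' = -0.3633 → β = 0.2415
Converged at β = 0.2415.

β = 0.2415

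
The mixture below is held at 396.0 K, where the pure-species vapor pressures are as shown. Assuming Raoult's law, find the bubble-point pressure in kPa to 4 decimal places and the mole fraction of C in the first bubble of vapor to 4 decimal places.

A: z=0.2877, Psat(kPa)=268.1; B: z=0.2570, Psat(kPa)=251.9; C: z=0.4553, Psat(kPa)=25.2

Pbub = 153.3442 kPa, y_C = 0.0748

At the bubble point ψ → 0, so ΣzᵢKᵢ = 1 with Kᵢ = Pᵢˢᵃᵗ/P ⇒ P = ΣzᵢPᵢˢᵃᵗ.
P = 0.2877·268.1 + 0.2570·251.9 + 0.4553·25.2 = 153.3442 kPa
yᵢ = zᵢPᵢˢᵃᵗ/P ⇒ y_C = 0.4553·25.2/153.3442 = 0.0748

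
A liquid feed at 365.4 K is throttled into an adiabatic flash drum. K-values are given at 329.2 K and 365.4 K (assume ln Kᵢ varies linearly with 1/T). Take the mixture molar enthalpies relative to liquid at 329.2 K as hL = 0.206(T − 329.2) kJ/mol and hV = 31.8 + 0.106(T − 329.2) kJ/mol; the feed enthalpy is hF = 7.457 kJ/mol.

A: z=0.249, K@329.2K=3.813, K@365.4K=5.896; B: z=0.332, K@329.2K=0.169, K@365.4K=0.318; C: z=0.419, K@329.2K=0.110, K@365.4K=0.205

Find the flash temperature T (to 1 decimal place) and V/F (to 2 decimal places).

Adiabatic flash: solve Rachford–Rice at each trial T, then check hF = ψ·hV(T) + (1−ψ)·hL(T).
  T = 329.2 K: K = (3.813, 0.169, 0.110), RR gives ψ = 0.021, H_out = 0.675 kJ/mol
  T = 365.4 K: K = (5.896, 0.318, 0.205), RR gives ψ = 0.181, H_out = 12.544 kJ/mol
  T = 347.3 K: K = (4.796, 0.236, 0.153), RR gives ψ = 0.109, H_out = 7.004 kJ/mol
  T = 356.4 K: K = (5.334, 0.275, 0.178), RR gives ψ = 0.146, H_out = 9.852 kJ/mol
  T = 351.9 K: K = (5.064, 0.255, 0.165), RR gives ψ = 0.128, H_out = 8.463 kJ/mol
  T = 349.6 K: K = (4.929, 0.245, 0.159), RR gives ψ = 0.119, H_out = 7.739 kJ/mol
Linear interpolation between T = 347.3 (H_out = 7.004) and T = 349.6 (H_out = 7.739) on hF = 7.457 gives T ≈ 348.7 K, at which ψ = 0.12.

T = 348.7 K, V/F = 0.12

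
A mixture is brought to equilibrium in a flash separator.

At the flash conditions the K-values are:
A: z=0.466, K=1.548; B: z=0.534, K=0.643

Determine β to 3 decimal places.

β = 0.331

Material balance + equilibrium reduce to Σ zᵢ(Kᵢ−1)/(1+β(Kᵢ−1)) = 0.
g(0) = ΣzᵢKᵢ − 1 = 0.065 and g(1) = 1 − Σzᵢ/Kᵢ = -0.132, so a root lies in (0, 1).
Binary case is linear: z₁(K₁−1)(1+β(K₂−1)) + z₂(K₂−1)(1+β(K₁−1)) = 0
⇒ β = [z₁(K₁−1)+z₂(K₂−1)] / [−(K₁−1)(K₂−1)] = 0.0647/0.1956 = 0.331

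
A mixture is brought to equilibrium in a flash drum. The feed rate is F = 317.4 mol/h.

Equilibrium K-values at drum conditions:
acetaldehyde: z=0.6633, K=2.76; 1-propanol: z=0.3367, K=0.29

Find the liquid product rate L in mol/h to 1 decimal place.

Material balance + equilibrium reduce to Σ zᵢ(Kᵢ−1)/(1+ψ(Kᵢ−1)) = 0.
Feasibility: ΣzᵢKᵢ = 1.9284, Σzᵢ/Kᵢ = 1.4014 — both > 1, two phases present.
Binary case is linear: z₁(K₁−1)(1+ψ(K₂−1)) + z₂(K₂−1)(1+ψ(K₁−1)) = 0
⇒ ψ = [z₁(K₁−1)+z₂(K₂−1)] / [−(K₁−1)(K₂−1)] = 0.92835/1.24960 = 0.7429
Then V = ψ·F = 0.7429·317.4 = 235.8 mol/h and L = F − V = 81.6 mol/h.

L = 81.6 mol/h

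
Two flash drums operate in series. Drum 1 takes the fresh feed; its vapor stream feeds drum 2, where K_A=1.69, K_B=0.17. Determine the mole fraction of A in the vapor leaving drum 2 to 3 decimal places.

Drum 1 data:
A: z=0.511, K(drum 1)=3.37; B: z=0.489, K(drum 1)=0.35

Drum 1:
Material balance + equilibrium reduce to Σ zᵢ(Kᵢ−1)/(1+ψ₁(Kᵢ−1)) = 0.
g(0) = ΣzᵢKᵢ − 1 = 0.893 and g(1) = 1 − Σzᵢ/Kᵢ = -0.549, so a root lies in (0, 1).
Iterate (Newton) starting at ψ₁ = 0.5:
  ψ₁ = 0.500: g = 0.0834, g' = -1.055 → ψ₁ = 0.579
  ψ₁ = 0.579: g = 0.0008, g' = -1.041 → ψ₁ = 0.580
Converged at ψ₁ = 0.580.
Drum-1 compositions:
  A: x = 0.215, y = 0.725
  B: x = 0.785, y = 0.275
Drum-2 feed = drum-1 vapor: z₂ = (0.7253, 0.2747).
Drum 2:
Material balance + equilibrium reduce to Σ zᵢ(Kᵢ−1)/(1+ψ₂(Kᵢ−1)) = 0.
Check two-phase: ΣzᵢKᵢ = 1.273 > 1 and Σzᵢ/Kᵢ = 2.045 > 1, so g(0) = 0.273 > 0 and g(1) = -1.045 < 0.
Binary case is linear: z₁(K₁−1)(1+ψ₂(K₂−1)) + z₂(K₂−1)(1+ψ₂(K₁−1)) = 0
⇒ ψ₂ = [z₁(K₁−1)+z₂(K₂−1)] / [−(K₁−1)(K₂−1)] = 0.2725/0.5727 = 0.476
  A: x = 0.546, y = 0.923
  B: x = 0.454, y = 0.077

y_A (drum 2) = 0.923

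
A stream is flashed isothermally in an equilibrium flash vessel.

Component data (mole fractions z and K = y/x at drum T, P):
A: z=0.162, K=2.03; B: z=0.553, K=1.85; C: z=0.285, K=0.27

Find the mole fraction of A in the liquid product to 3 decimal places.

x_A = 0.097

Material balance + equilibrium reduce to Σ zᵢ(Kᵢ−1)/(1+β(Kᵢ−1)) = 0.
Feasibility: ΣzᵢKᵢ = 1.429, Σzᵢ/Kᵢ = 1.434 — both > 1, two phases present.
Iterate (Newton) starting at β = 0.49:
  β = 0.490: g = 0.1188, g' = -0.643 → β = 0.675
  β = 0.675: g = -0.0128, g' = -0.811 → β = 0.659
Converged at β = 0.659.
Compositions from xᵢ = zᵢ/(1+β(Kᵢ−1)), yᵢ = Kᵢxᵢ:
  A: x = 0.097, y = 0.196
  B: x = 0.355, y = 0.656
  C: x = 0.549, y = 0.148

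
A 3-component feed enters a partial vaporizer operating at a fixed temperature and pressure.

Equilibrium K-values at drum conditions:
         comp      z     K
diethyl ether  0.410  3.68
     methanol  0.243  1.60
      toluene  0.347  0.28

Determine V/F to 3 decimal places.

Newton–Raphson from V/F = 0.5:
  V/F = 0.500: g = 0.1914, g' = -1.029 → V/F = 0.686
  V/F = 0.686: g = -0.0033, g' = -1.112 → V/F = 0.683
Converged at V/F = 0.683.

V/F = 0.683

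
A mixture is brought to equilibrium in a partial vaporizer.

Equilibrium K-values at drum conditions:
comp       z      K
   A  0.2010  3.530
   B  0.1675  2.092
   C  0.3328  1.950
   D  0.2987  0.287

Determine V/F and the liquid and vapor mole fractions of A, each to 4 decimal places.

Rachford–Rice: g(V/F) = Σ zᵢ(Kᵢ−1)/(1+V/F(Kᵢ−1)) = 0.
Check two-phase: ΣzᵢKᵢ = 1.7946 > 1 and Σzᵢ/Kᵢ = 1.3484 > 1, so g(0) = 0.7946 > 0 and g(1) = -0.3484 < 0.
Newton–Raphson from V/F = 0.5:
  V/F = 0.5000: g = 0.22621, g' = -0.8391 → V/F = 0.7696
  V/F = 0.7696: g = -0.01735, g' = -1.0529 → V/F = 0.7531
  V/F = 0.7531: g = -0.00025, g' = -1.0229 → V/F = 0.7529
Converged at V/F = 0.7529.
Compositions from xᵢ = zᵢ/(1+V/F(Kᵢ−1)), yᵢ = Kᵢxᵢ:
  A: x = 0.0692, y = 0.2443
  B: x = 0.0919, y = 0.1923
  C: x = 0.1940, y = 0.3784
  D: x = 0.6448, y = 0.1851

V/F = 0.7529, x_A = 0.0692, y_A = 0.2443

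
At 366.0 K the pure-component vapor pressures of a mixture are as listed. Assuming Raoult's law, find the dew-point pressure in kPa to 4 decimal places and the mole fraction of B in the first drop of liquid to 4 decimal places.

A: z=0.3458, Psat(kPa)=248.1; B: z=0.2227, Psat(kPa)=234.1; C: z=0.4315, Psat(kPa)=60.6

At the dew point ψ → 1, so Σzᵢ/Kᵢ = 1 with Kᵢ = Pᵢˢᵃᵗ/P ⇒ 1/P = Σzᵢ/Pᵢˢᵃᵗ.
1/P = 0.3458/248.1 + 0.2227/234.1 + 0.4315/60.6 = 0.0094656 ⇒ P = 105.6462 kPa
xᵢ = zᵢP/Pᵢˢᵃᵗ ⇒ x_B = 0.2227·105.6462/234.1 = 0.1005

Pdew = 105.6462 kPa, x_B = 0.1005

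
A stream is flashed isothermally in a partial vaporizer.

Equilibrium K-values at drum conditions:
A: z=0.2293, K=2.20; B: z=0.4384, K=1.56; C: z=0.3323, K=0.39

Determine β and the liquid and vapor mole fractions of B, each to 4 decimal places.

Newton–Raphson from β = 0.7:
  β = 0.7000: g = -0.02785, g' = -0.5451 → β = 0.6489
  β = 0.6489: g = -0.00074, g' = -0.5171 → β = 0.6475
Converged at β = 0.6475.
Compositions from xᵢ = zᵢ/(1+β(Kᵢ−1)), yᵢ = Kᵢxᵢ:
  A: x = 0.1290, y = 0.2839
  B: x = 0.3217, y = 0.5019
  C: x = 0.5492, y = 0.2142

β = 0.6475, x_B = 0.3217, y_B = 0.5019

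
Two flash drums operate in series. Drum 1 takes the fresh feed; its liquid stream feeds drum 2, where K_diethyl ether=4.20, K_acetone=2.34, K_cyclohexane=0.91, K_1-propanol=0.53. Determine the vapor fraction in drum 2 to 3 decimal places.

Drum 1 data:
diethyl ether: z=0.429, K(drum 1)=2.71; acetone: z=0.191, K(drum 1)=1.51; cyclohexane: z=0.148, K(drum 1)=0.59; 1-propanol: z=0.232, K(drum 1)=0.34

Drum 1:
Material balance + equilibrium reduce to Σ zᵢ(Kᵢ−1)/(1+ψ₁(Kᵢ−1)) = 0.
Check two-phase: ΣzᵢKᵢ = 1.617 > 1 and Σzᵢ/Kᵢ = 1.218 > 1, so g(0) = 0.617 > 0 and g(1) = -0.218 < 0.
Newton iteration, ψ₁⁰ = 0.44:
  ψ₁ = 0.440: g = 0.2084, g' = -0.679 → ψ₁ = 0.747
  ψ₁ = 0.747: g = 0.0034, g' = -0.713 → ψ₁ = 0.751
Converged at ψ₁ = 0.751.
Drum-1 compositions:
  diethyl ether: x = 0.188, y = 0.509
  acetone: x = 0.138, y = 0.209
  cyclohexane: x = 0.214, y = 0.126
  1-propanol: x = 0.460, y = 0.156
Drum-2 feed = drum-1 liquid: z₂ = (0.1878, 0.1381, 0.2139, 0.4603).
Drum 2:
Rachford–Rice: g(ψ₂) = Σ zᵢ(Kᵢ−1)/(1+ψ₂(Kᵢ−1)) = 0.
Feasibility: ΣzᵢKᵢ = 1.550, Σzᵢ/Kᵢ = 1.207 — both > 1, two phases present.
Newton iteration, ψ₂⁰ = 0.5:
  ψ₂ = 0.500: g = 0.0389, g' = -0.549 → ψ₂ = 0.571
  ψ₂ = 0.571: g = 0.0014, g' = -0.512 → ψ₂ = 0.574
Converged at ψ₂ = 0.574.
  diethyl ether: x = 0.066, y = 0.278
  acetone: x = 0.078, y = 0.183
  cyclohexane: x = 0.226, y = 0.205
  1-propanol: x = 0.630, y = 0.334

V/F (drum 2) = 0.574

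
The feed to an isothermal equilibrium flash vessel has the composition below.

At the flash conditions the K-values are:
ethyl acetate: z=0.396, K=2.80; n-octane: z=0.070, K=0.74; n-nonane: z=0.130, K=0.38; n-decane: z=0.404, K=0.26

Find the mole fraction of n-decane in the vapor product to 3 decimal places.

Rachford–Rice: g(β) = Σ zᵢ(Kᵢ−1)/(1+β(Kᵢ−1)) = 0.
Feasibility: ΣzᵢKᵢ = 1.315, Σzᵢ/Kᵢ = 2.132 — both > 1, two phases present.
Newton iteration, β⁰ = 0.55:
  β = 0.550: g = -0.2895, g' = -1.075 → β = 0.281
  β = 0.281: g = -0.0209, g' = -0.998 → β = 0.260
Converged at β = 0.260.
Compositions from xᵢ = zᵢ/(1+β(Kᵢ−1)), yᵢ = Kᵢxᵢ:
  ethyl acetate: x = 0.270, y = 0.756
  n-octane: x = 0.075, y = 0.056
  n-nonane: x = 0.155, y = 0.059
  n-decane: x = 0.500, y = 0.130

y_n-decane = 0.130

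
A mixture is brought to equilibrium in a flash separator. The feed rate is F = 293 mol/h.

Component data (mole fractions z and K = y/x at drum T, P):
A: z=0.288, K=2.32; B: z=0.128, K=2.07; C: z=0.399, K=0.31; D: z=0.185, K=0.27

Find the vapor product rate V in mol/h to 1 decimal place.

V = 35.6 mol/h

Material balance + equilibrium reduce to Σ zᵢ(Kᵢ−1)/(1+ψ(Kᵢ−1)) = 0.
g(0) = ΣzᵢKᵢ − 1 = 0.107 and g(1) = 1 − Σzᵢ/Kᵢ = -1.158, so a root lies in (0, 1).
Newton iteration, ψ⁰ = 0.34:
  ψ = 0.340: g = -0.1765, g' = -0.817 → ψ = 0.124
  ψ = 0.124: g = -0.0018, g' = -0.831 → ψ = 0.122
Converged at ψ = 0.122.
Then V = ψ·F = 0.1216·293 = 35.6 mol/h and L = F − V = 257.4 mol/h.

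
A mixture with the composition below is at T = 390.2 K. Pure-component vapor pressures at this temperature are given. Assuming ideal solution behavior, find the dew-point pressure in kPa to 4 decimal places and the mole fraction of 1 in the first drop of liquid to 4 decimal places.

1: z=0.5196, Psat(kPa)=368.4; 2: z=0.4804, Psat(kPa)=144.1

At the dew point ψ → 1, so Σzᵢ/Kᵢ = 1 with Kᵢ = Pᵢˢᵃᵗ/P ⇒ 1/P = Σzᵢ/Pᵢˢᵃᵗ.
1/P = 0.5196/368.4 + 0.4804/144.1 = 0.0047442 ⇒ P = 210.7828 kPa
xᵢ = zᵢP/Pᵢˢᵃᵗ ⇒ x_1 = 0.5196·210.7828/368.4 = 0.2973

Pdew = 210.7828 kPa, x_1 = 0.2973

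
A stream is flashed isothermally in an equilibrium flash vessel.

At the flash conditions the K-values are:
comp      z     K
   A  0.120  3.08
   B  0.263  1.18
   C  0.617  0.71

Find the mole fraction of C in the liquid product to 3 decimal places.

x_C = 0.678

Rachford–Rice: g(V/F) = Σ zᵢ(Kᵢ−1)/(1+V/F(Kᵢ−1)) = 0.
Check two-phase: ΣzᵢKᵢ = 1.118 > 1 and Σzᵢ/Kᵢ = 1.131 > 1, so g(0) = 0.118 > 0 and g(1) = -0.131 < 0.
Newton iteration, V/F⁰ = 0.49:
  V/F = 0.490: g = -0.0415, g' = -0.205 → V/F = 0.288
  V/F = 0.288: g = 0.0059, g' = -0.273 → V/F = 0.310
Converged at V/F = 0.310.
Compositions from xᵢ = zᵢ/(1+V/F(Kᵢ−1)), yᵢ = Kᵢxᵢ:
  A: x = 0.073, y = 0.225
  B: x = 0.249, y = 0.294
  C: x = 0.678, y = 0.481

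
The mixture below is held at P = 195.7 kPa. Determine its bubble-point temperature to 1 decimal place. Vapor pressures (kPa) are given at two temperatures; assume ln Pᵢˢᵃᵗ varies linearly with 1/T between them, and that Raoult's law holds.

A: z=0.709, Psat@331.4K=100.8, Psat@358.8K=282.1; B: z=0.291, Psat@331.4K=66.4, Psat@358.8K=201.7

Bubble-point temperature: ΣzᵢPᵢˢᵃᵗ(T) = P. Interpolate ln Pᵢˢᵃᵗ = aᵢ + bᵢ/T.
  T = 331.4 K: ΣzᵢPᵢˢᵃᵗ = 90.79 kPa
  T = 358.8 K: ΣzᵢPᵢˢᵃᵗ = 258.70 kPa
  T = 345.1 K: ΣzᵢPᵢˢᵃᵗ = 156.45 kPa
  T = 352.0 K: ΣzᵢPᵢˢᵃᵗ = 202.54 kPa
  T = 348.6 K: ΣzᵢPᵢˢᵃᵗ = 178.57 kPa
  T = 350.3 K: ΣzᵢPᵢˢᵃᵗ = 190.23 kPa
Interpolating between 350.3 K and 352.0 K gives T ≈ 351.1 K.

T = 351.1 K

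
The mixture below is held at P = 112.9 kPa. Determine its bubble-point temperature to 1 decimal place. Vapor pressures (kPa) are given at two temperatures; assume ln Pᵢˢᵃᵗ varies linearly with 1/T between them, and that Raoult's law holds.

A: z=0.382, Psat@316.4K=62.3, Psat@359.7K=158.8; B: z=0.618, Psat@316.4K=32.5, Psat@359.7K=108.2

Bubble-point temperature: ΣzᵢPᵢˢᵃᵗ(T) = P. Interpolate ln Pᵢˢᵃᵗ = aᵢ + bᵢ/T.
  T = 316.4 K: ΣzᵢPᵢˢᵃᵗ = 43.88 kPa
  T = 359.7 K: ΣzᵢPᵢˢᵃᵗ = 127.53 kPa
  T = 338.0 K: ΣzᵢPᵢˢᵃᵗ = 77.14 kPa
  T = 348.9 K: ΣzᵢPᵢˢᵃᵗ = 100.03 kPa
  T = 354.3 K: ΣzᵢPᵢˢᵃᵗ = 113.14 kPa
  T = 351.6 K: ΣzᵢPᵢˢᵃᵗ = 106.43 kPa
Interpolating between 351.6 K and 354.3 K gives T ≈ 354.2 K.

T = 354.2 K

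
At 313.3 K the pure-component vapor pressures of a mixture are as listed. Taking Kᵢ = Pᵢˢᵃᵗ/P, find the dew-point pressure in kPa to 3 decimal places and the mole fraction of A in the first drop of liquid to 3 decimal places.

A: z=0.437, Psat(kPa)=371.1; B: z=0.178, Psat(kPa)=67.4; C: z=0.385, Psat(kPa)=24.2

At the dew point ψ → 1, so Σzᵢ/Kᵢ = 1 with Kᵢ = Pᵢˢᵃᵗ/P ⇒ 1/P = Σzᵢ/Pᵢˢᵃᵗ.
1/P = 0.437/371.1 + 0.178/67.4 + 0.385/24.2 = 0.019728 ⇒ P = 50.690 kPa
xᵢ = zᵢP/Pᵢˢᵃᵗ ⇒ x_A = 0.437·50.690/371.1 = 0.060

Pdew = 50.690 kPa, x_A = 0.060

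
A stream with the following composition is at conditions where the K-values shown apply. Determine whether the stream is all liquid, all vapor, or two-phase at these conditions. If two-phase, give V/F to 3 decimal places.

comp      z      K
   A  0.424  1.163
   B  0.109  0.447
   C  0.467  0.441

ΣzᵢKᵢ = 0.748; Σzᵢ/Kᵢ = 1.667.
Since ΣzᵢKᵢ < 1 the mixture is below its bubble point — single liquid phase.

all liquid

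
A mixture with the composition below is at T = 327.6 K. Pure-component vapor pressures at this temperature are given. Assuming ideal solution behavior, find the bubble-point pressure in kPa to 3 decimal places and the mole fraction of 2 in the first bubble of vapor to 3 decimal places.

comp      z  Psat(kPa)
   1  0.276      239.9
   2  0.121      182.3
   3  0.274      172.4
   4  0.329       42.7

Pbub = 149.557 kPa, y_2 = 0.147

At the bubble point ψ → 0, so ΣzᵢKᵢ = 1 with Kᵢ = Pᵢˢᵃᵗ/P ⇒ P = ΣzᵢPᵢˢᵃᵗ.
P = 0.276·239.9 + 0.121·182.3 + 0.274·172.4 + 0.329·42.7 = 149.557 kPa
yᵢ = zᵢPᵢˢᵃᵗ/P ⇒ y_2 = 0.121·182.3/149.557 = 0.147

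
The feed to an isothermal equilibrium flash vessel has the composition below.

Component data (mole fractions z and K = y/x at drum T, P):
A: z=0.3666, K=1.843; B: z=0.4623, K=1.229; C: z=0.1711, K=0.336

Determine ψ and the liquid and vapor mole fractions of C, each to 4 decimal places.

Newton iteration, ψ⁰ = 0.5:
  ψ = 0.5000: g = 0.14232, g' = -0.3175 → ψ = 0.9483
  ψ = 0.9483: g = -0.04803, g' = -0.6468 → ψ = 0.8740
  ψ = 0.8740: g = -0.00456, g' = -0.5315 → ψ = 0.8654
  ψ = 0.8654: g = -0.00005, g' = -0.5209 → ψ = 0.8653
Converged at ψ = 0.8653.
Compositions from xᵢ = zᵢ/(1+ψ(Kᵢ−1)), yᵢ = Kᵢxᵢ:
  A: x = 0.2120, y = 0.3907
  B: x = 0.3858, y = 0.4742
  C: x = 0.4022, y = 0.1351

ψ = 0.8653, x_C = 0.4022, y_C = 0.1351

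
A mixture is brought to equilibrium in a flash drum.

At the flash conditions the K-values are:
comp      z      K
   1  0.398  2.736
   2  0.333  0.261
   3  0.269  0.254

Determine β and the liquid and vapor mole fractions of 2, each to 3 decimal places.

β = 0.190, x_2 = 0.387, y_2 = 0.101

Let β = V/F and solve Σ zᵢ(Kᵢ−1)/(1+β(Kᵢ−1)) = 0.
Feasibility: ΣzᵢKᵢ = 1.244, Σzᵢ/Kᵢ = 2.480 — both > 1, two phases present.
Newton–Raphson from β = 0.65:
  β = 0.650: g = -0.5385, g' = -1.502 → β = 0.292
  β = 0.292: g = -0.1114, g' = -1.069 → β = 0.187
  β = 0.187: g = 0.0025, g' = -1.130 → β = 0.190
Converged at β = 0.190.
Compositions from xᵢ = zᵢ/(1+β(Kᵢ−1)), yᵢ = Kᵢxᵢ:
  1: x = 0.299, y = 0.819
  2: x = 0.387, y = 0.101
  3: x = 0.313, y = 0.080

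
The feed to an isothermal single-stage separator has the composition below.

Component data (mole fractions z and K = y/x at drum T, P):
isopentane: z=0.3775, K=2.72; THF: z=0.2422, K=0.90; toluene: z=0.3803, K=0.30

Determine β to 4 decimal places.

Material balance + equilibrium reduce to Σ zᵢ(Kᵢ−1)/(1+β(Kᵢ−1)) = 0.
g(0) = ΣzᵢKᵢ − 1 = 0.3589 and g(1) = 1 − Σzᵢ/Kᵢ = -0.6756, so a root lies in (0, 1).
Newton iteration, β⁰ = 0.5:
  β = 0.5000: g = -0.08596, g' = -0.7666 → β = 0.3879
  β = 0.3879: g = -0.00114, g' = -0.7556 → β = 0.3863
Converged at β = 0.3863.

β = 0.3863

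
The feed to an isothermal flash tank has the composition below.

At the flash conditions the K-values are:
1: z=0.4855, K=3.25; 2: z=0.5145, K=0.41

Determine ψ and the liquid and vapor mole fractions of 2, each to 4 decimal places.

Rachford–Rice: g(ψ) = Σ zᵢ(Kᵢ−1)/(1+ψ(Kᵢ−1)) = 0.
Feasibility: ΣzᵢKᵢ = 1.7888, Σzᵢ/Kᵢ = 1.4043 — both > 1, two phases present.
Binary case is linear: z₁(K₁−1)(1+ψ(K₂−1)) + z₂(K₂−1)(1+ψ(K₁−1)) = 0
⇒ ψ = [z₁(K₁−1)+z₂(K₂−1)] / [−(K₁−1)(K₂−1)] = 0.78882/1.32750 = 0.5942
Compositions from xᵢ = zᵢ/(1+ψ(Kᵢ−1)), yᵢ = Kᵢxᵢ:
  1: x = 0.2077, y = 0.6752
  2: x = 0.7923, y = 0.3248

ψ = 0.5942, x_2 = 0.7923, y_2 = 0.3248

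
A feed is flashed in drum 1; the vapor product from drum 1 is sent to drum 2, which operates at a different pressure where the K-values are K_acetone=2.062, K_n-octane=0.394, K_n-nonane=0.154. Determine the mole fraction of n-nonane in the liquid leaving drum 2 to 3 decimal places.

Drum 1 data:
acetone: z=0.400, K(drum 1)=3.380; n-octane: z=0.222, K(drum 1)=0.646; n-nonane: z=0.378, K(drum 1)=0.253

Drum 1:
Let ψ₁ = V/F and solve Σ zᵢ(Kᵢ−1)/(1+ψ₁(Kᵢ−1)) = 0.
Feasibility: ΣzᵢKᵢ = 1.591, Σzᵢ/Kᵢ = 1.956 — both > 1, two phases present.
Newton iteration, ψ₁⁰ = 0.6:
  ψ₁ = 0.600: g = -0.2194, g' = -1.122 → ψ₁ = 0.404
  ψ₁ = 0.404: g = -0.0112, g' = -1.059 → ψ₁ = 0.394
Converged at ψ₁ = 0.394.
Drum-1 compositions:
  acetone: x = 0.206, y = 0.698
  n-octane: x = 0.258, y = 0.167
  n-nonane: x = 0.536, y = 0.135
Drum-2 feed = drum-1 vapor: z₂ = (0.6979, 0.1666, 0.1355).
Drum 2:
Let ψ₂ = V/F and solve Σ zᵢ(Kᵢ−1)/(1+ψ₂(Kᵢ−1)) = 0.
g(0) = ΣzᵢKᵢ − 1 = 0.526 and g(1) = 1 − Σzᵢ/Kᵢ = -0.641, so a root lies in (0, 1).
Iterate (Newton) starting at ψ₂ = 0.39:
  ψ₂ = 0.390: g = 0.2207, g' = -0.714 → ψ₂ = 0.699
  ψ₂ = 0.699: g = -0.0303, g' = -1.024 → ψ₂ = 0.669
  ψ₂ = 0.669: g = -0.0010, g' = -0.958 → ψ₂ = 0.668
Converged at ψ₂ = 0.668.
  acetone: x = 0.408, y = 0.842
  n-octane: x = 0.280, y = 0.110
  n-nonane: x = 0.312, y = 0.048

x_n-nonane (drum 2) = 0.312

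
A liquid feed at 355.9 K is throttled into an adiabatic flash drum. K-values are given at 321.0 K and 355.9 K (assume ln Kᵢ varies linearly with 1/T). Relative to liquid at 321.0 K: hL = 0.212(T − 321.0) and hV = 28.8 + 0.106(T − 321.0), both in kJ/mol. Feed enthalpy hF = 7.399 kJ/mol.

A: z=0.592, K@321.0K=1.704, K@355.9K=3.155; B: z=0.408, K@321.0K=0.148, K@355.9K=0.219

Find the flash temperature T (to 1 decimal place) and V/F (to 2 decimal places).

T = 325.5 K, V/F = 0.23

Adiabatic flash: solve Rachford–Rice at each trial T, then check hF = ψ·hV(T) + (1−ψ)·hL(T).
  T = 321.0 K: K = (1.704, 0.148), RR gives ψ = 0.115, H_out = 3.320 kJ/mol
  T = 355.9 K: K = (3.155, 0.219), RR gives ψ = 0.569, H_out = 21.673 kJ/mol
  T = 338.4 K: K = (2.354, 0.182), RR gives ψ = 0.422, H_out = 15.067 kJ/mol
  T = 329.7 K: K = (2.011, 0.164), RR gives ψ = 0.305, H_out = 10.349 kJ/mol
  T = 325.4 K: K = (1.855, 0.156), RR gives ψ = 0.224, H_out = 7.292 kJ/mol
  T = 327.5 K: K = (1.930, 0.160), RR gives ψ = 0.266, H_out = 8.866 kJ/mol
Linear interpolation between T = 325.4 (H_out = 7.292) and T = 327.5 (H_out = 8.866) on hF = 7.399 gives T ≈ 325.5 K, at which ψ = 0.23.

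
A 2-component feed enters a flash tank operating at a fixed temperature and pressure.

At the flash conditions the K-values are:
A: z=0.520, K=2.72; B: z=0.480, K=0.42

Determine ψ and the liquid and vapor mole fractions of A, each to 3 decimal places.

ψ = 0.617, x_A = 0.252, y_A = 0.686

Material balance + equilibrium reduce to Σ zᵢ(Kᵢ−1)/(1+ψ(Kᵢ−1)) = 0.
Feasibility: ΣzᵢKᵢ = 1.616, Σzᵢ/Kᵢ = 1.334 — both > 1, two phases present.
Iterate (Newton) starting at ψ = 0.5:
  ψ = 0.500: g = 0.0887, g' = -0.765 → ψ = 0.616
  ψ = 0.616: g = 0.0011, g' = -0.754 → ψ = 0.617
Converged at ψ = 0.617.
Compositions from xᵢ = zᵢ/(1+ψ(Kᵢ−1)), yᵢ = Kᵢxᵢ:
  A: x = 0.252, y = 0.686
  B: x = 0.748, y = 0.314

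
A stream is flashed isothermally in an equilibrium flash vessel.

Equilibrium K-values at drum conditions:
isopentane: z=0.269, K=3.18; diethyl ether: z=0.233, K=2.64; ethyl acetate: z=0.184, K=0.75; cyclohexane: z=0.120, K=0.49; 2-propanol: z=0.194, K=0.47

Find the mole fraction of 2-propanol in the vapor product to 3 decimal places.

y_2-propanol = 0.169

Rachford–Rice: g(V/F) = Σ zᵢ(Kᵢ−1)/(1+V/F(Kᵢ−1)) = 0.
Check two-phase: ΣzᵢKᵢ = 1.759 > 1 and Σzᵢ/Kᵢ = 1.076 > 1, so g(0) = 0.759 > 0 and g(1) = -0.076 < 0.
Newton–Raphson from V/F = 0.52:
  V/F = 0.520: g = 0.2030, g' = -0.640 → V/F = 0.837
  V/F = 0.837: g = 0.0189, g' = -0.561 → V/F = 0.871
Converged at V/F = 0.871.
Compositions from xᵢ = zᵢ/(1+V/F(Kᵢ−1)), yᵢ = Kᵢxᵢ:
  isopentane: x = 0.093, y = 0.295
  diethyl ether: x = 0.096, y = 0.253
  ethyl acetate: x = 0.235, y = 0.176
  cyclohexane: x = 0.216, y = 0.106
  2-propanol: x = 0.360, y = 0.169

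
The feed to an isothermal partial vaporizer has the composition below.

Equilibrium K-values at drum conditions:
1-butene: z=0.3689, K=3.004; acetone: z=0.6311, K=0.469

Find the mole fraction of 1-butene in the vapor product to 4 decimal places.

Rachford–Rice: g(β) = Σ zᵢ(Kᵢ−1)/(1+β(Kᵢ−1)) = 0.
Check two-phase: ΣzᵢKᵢ = 1.4042 > 1 and Σzᵢ/Kᵢ = 1.4684 > 1, so g(0) = 0.4042 > 0 and g(1) = -0.4684 < 0.
Binary case is linear: z₁(K₁−1)(1+β(K₂−1)) + z₂(K₂−1)(1+β(K₁−1)) = 0
⇒ β = [z₁(K₁−1)+z₂(K₂−1)] / [−(K₁−1)(K₂−1)] = 0.40416/1.06412 = 0.3798
Compositions from xᵢ = zᵢ/(1+β(Kᵢ−1)), yᵢ = Kᵢxᵢ:
  1-butene: x = 0.2095, y = 0.6292
  acetone: x = 0.7905, y = 0.3708

y_1-butene = 0.6292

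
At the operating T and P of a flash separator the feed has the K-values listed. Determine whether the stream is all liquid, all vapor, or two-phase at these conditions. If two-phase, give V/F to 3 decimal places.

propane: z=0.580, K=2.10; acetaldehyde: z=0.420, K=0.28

two-phase, V/F = 0.424

ΣzᵢKᵢ = 1.336; Σzᵢ/Kᵢ = 1.776.
Both exceed 1, so a two-phase solution exists.
Rachford–Rice: g(ψ) = Σ zᵢ(Kᵢ−1)/(1+ψ(Kᵢ−1)) = 0.
Newton–Raphson from ψ = 0.5:
  ψ = 0.500: g = -0.0609, g' = -0.824 → ψ = 0.426
  ψ = 0.426: g = -0.0018, g' = -0.778 → ψ = 0.424
Converged at ψ = 0.424.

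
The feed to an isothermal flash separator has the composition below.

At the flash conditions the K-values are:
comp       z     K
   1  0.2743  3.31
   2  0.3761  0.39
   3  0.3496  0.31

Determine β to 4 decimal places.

Rachford–Rice: g(β) = Σ zᵢ(Kᵢ−1)/(1+β(Kᵢ−1)) = 0.
Feasibility: ΣzᵢKᵢ = 1.1630, Σzᵢ/Kᵢ = 2.1750 — both > 1, two phases present.
Iterate (Newton) starting at β = 0.5:
  β = 0.5000: g = -0.40435, g' = -0.9929 → β = 0.0927
  β = 0.0927: g = 0.02094, g' = -1.3400 → β = 0.1084
  β = 0.1084: g = 0.00039, g' = -1.2912 → β = 0.1087
Converged at β = 0.1087.

β = 0.1087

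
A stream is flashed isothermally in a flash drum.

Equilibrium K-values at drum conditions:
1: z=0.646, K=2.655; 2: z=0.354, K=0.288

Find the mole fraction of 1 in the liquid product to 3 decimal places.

Rachford–Rice: g(V/F) = Σ zᵢ(Kᵢ−1)/(1+V/F(Kᵢ−1)) = 0.
Check two-phase: ΣzᵢKᵢ = 1.817 > 1 and Σzᵢ/Kᵢ = 1.472 > 1, so g(0) = 0.817 > 0 and g(1) = -0.472 < 0.
Binary case is linear: z₁(K₁−1)(1+V/F(K₂−1)) + z₂(K₂−1)(1+V/F(K₁−1)) = 0
⇒ V/F = [z₁(K₁−1)+z₂(K₂−1)] / [−(K₁−1)(K₂−1)] = 0.8171/1.1784 = 0.693
Compositions from xᵢ = zᵢ/(1+V/F(Kᵢ−1)), yᵢ = Kᵢxᵢ:
  1: x = 0.301, y = 0.799
  2: x = 0.699, y = 0.201

x_1 = 0.301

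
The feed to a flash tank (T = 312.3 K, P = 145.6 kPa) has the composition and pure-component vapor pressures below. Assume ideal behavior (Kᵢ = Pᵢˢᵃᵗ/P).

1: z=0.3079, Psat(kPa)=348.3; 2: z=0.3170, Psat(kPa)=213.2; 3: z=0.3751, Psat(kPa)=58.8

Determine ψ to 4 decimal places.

ψ = 0.6010

Raoult's law: Kᵢ = Pᵢˢᵃᵗ/P = Pᵢˢᵃᵗ/145.6.
  K_1 = 348.3/145.6 = 2.392170, K_2 = 213.2/145.6 = 1.464286, K_3 = 58.8/145.6 = 0.403846
Rachford–Rice: g(ψ) = Σ zᵢ(Kᵢ−1)/(1+ψ(Kᵢ−1)) = 0.
g(0) = ΣzᵢKᵢ − 1 = 0.3522 and g(1) = 1 − Σzᵢ/Kᵢ = -0.2740, so a root lies in (0, 1).
Iterate (Newton) starting at ψ = 0.58:
  ψ = 0.5800: g = 0.01131, g' = -0.5365 → ψ = 0.6011
  ψ = 0.6011: g = -0.00006, g' = -0.5424 → ψ = 0.6010
Converged at ψ = 0.6010.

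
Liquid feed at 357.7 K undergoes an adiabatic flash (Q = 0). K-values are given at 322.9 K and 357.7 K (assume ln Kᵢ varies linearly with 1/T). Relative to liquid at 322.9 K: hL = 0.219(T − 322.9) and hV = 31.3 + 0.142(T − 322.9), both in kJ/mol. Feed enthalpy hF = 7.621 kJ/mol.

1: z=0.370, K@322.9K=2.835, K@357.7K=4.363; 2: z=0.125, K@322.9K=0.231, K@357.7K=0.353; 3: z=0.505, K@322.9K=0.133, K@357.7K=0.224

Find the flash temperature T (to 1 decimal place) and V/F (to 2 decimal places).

Adiabatic flash: solve Rachford–Rice at each trial T, then check hF = ψ·hV(T) + (1−ψ)·hL(T).
  T = 322.9 K: K = (2.835, 0.231, 0.133), RR gives ψ = 0.093, H_out = 2.915 kJ/mol
  T = 357.7 K: K = (4.363, 0.353, 0.224), RR gives ψ = 0.305, H_out = 16.352 kJ/mol
  T = 340.3 K: K = (3.556, 0.289, 0.175), RR gives ψ = 0.214, H_out = 10.230 kJ/mol
  T = 331.6 K: K = (3.185, 0.259, 0.153), RR gives ψ = 0.159, H_out = 6.788 kJ/mol
  T = 336.0 K: K = (3.370, 0.274, 0.164), RR gives ψ = 0.188, H_out = 8.572 kJ/mol
  T = 333.8 K: K = (3.276, 0.266, 0.158), RR gives ψ = 0.174, H_out = 7.693 kJ/mol
Linear interpolation between T = 331.6 (H_out = 6.788) and T = 333.8 (H_out = 7.693) on hF = 7.621 gives T ≈ 333.6 K, at which ψ = 0.17.

T = 333.6 K, V/F = 0.17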